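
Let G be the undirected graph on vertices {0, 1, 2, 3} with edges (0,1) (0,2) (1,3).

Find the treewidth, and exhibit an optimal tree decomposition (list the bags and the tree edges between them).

Treewidth 1.
Bags: B1 = {0, 2}  B2 = {0, 1}  B3 = {1, 3}
Tree: B1–B2, B2–B3

Every bag has size at most 2, so the width is 2 − 1 = 1 and tw(G) ≤ 1. Since G has at least one edge (e.g. 2–0), it is not an edgeless graph, so tw(G) ≥ 1. Hence tw(G) = 1 exactly.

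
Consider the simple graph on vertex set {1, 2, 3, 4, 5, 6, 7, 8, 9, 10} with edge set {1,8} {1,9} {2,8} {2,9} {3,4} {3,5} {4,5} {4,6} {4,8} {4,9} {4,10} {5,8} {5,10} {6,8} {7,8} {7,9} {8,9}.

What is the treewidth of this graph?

A width-2 tree decomposition is:
Bags: B1 = {4, 5, 8}  B2 = {4, 8, 9}  B3 = {1, 8, 9}  B4 = {4, 5, 10}  B5 = {7, 8, 9}  B6 = {2, 8, 9}  B7 = {3, 4, 5}  B8 = {4, 6, 8}
Tree: B1–B2, B2–B3, B1–B4, B2–B5, B2–B6, B4–B7, B2–B8
Every bag has size at most 3, so the width is 3 − 1 = 2 and tw(G) ≤ 2. Conversely, {1, 8, 9} is a clique of size 3, and the vertices of any clique must share a bag in every tree decomposition; so some bag has ≥ 3 vertices and tw(G) ≥ 2. Combining the bounds, tw(G) = 2.

2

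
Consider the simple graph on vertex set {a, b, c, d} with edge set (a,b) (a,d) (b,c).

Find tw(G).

A width-1 tree decomposition is:
Bags: B1 = {b, c}  B2 = {a, b}  B3 = {a, d}
Tree: B1–B2, B2–B3
The largest bag has 2 vertices, giving width 1; this decomposition certifies tw(G) ≤ 1. Since G has at least one edge (e.g. b–c), it is not an edgeless graph, so tw(G) ≥ 1. Therefore the treewidth is 1.

1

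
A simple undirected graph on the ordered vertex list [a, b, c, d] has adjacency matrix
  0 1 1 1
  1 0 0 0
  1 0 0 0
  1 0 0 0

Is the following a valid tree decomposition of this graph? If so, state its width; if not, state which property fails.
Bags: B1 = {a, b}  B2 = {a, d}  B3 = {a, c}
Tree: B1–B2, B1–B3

Yes; width 1.

Vertex coverage: the bags together contain {a, b, c, d}, the full vertex set. Edge coverage: each edge of G has both endpoints in at least one bag. Running intersection: for every vertex, the bags containing it form a connected subtree. All three properties hold, so this is a valid tree decomposition of width max|bag| − 1 = 1, and hence tw(G) ≤ 1.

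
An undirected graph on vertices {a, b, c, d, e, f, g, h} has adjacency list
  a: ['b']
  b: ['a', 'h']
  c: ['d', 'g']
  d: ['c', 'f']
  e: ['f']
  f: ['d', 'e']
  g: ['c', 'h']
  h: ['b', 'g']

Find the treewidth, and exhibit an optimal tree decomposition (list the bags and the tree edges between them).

Treewidth 1.
One optimal decomposition is:
Bags: B1 = {e, f}  B2 = {d, f}  B3 = {c, d}  B4 = {c, g}  B5 = {g, h}  B6 = {b, h}  B7 = {a, b}
Tree: B1–B2, B2–B3, B3–B4, B4–B5, B5–B6, B6–B7

The largest bag has 2 vertices, giving width 1; this decomposition certifies tw(G) ≤ 1. Any graph with an edge has treewidth ≥ 1, and G has the edge e–f. The upper and lower bounds meet at 1, so that is the treewidth.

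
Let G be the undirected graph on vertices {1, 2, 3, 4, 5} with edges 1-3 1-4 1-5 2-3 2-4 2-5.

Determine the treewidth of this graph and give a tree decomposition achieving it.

Each bag holds 3 vertices, so the decomposition has width 2, which upper-bounds the treewidth. Since 1–5–2–3–1 is a cycle in G, G is not acyclic. Forests are exactly the graphs of treewidth ≤ 1, so tw(G) ≥ 2. Hence tw(G) = 2 exactly.

Treewidth 2.
One optimal decomposition is:
Bags: B1 = {1, 2, 5}  B2 = {1, 2, 3}  B3 = {1, 2, 4}
Tree: B1–B2, B2–B3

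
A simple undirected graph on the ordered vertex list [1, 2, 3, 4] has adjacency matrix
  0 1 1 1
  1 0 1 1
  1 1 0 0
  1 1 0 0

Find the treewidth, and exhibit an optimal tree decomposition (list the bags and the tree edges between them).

Each bag holds 3 vertices, so the decomposition has width 2, which upper-bounds the treewidth. Conversely, {1, 2, 3} is a clique of size 3, and the vertices of any clique must share a bag in every tree decomposition; so some bag has ≥ 3 vertices and tw(G) ≥ 2. Therefore the treewidth is 2.

Treewidth 2.
One optimal decomposition is:
Bags: B1 = {1, 2, 4}  B2 = {1, 2, 3}
Tree: B1–B2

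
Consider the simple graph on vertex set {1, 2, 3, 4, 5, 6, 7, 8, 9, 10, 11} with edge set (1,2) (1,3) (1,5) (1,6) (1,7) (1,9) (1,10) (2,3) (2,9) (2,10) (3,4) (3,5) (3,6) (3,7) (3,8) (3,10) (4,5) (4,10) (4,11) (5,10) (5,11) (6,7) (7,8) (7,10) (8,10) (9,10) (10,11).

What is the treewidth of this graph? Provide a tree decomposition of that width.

Every bag has size at most 4, so the width is 4 − 1 = 3 and tw(G) ≤ 3. On the other hand G contains the 4-clique {4, 5, 10, 11}. A clique must lie in a single bag of any decomposition, so no decomposition can have width below 3. The upper and lower bounds meet at 3, so that is the treewidth.

Treewidth 3.
One such decomposition:
Bags: B1 = {1, 2, 3, 10}  B2 = {1, 3, 7, 10}  B3 = {1, 3, 6, 7}  B4 = {3, 7, 8, 10}  B5 = {1, 3, 5, 10}  B6 = {1, 2, 9, 10}  B7 = {3, 4, 5, 10}  B8 = {4, 5, 10, 11}
Tree: B1–B2, B2–B3, B2–B4, B1–B5, B1–B6, B5–B7, B7–B8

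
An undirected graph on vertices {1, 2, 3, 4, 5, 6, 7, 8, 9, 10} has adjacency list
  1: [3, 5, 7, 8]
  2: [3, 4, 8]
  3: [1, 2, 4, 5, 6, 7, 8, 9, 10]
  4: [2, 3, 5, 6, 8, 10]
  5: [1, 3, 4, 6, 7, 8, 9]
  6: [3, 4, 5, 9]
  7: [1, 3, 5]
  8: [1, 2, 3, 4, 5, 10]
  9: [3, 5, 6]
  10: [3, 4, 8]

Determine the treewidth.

3

A width-3 tree decomposition is:
Bags: B1 = {3, 4, 5, 8}  B2 = {3, 4, 5, 6}  B3 = {1, 3, 5, 8}  B4 = {2, 3, 4, 8}  B5 = {3, 4, 8, 10}  B6 = {1, 3, 5, 7}  B7 = {3, 5, 6, 9}
Tree: B1–B2, B1–B3, B1–B4, B1–B5, B3–B6, B2–B7
Each bag holds 4 vertices, so the decomposition has width 3, which upper-bounds the treewidth. On the other hand G contains the 4-clique {2, 3, 4, 8}. A clique must lie in a single bag of any decomposition, so no decomposition can have width below 3. Therefore the treewidth is 3.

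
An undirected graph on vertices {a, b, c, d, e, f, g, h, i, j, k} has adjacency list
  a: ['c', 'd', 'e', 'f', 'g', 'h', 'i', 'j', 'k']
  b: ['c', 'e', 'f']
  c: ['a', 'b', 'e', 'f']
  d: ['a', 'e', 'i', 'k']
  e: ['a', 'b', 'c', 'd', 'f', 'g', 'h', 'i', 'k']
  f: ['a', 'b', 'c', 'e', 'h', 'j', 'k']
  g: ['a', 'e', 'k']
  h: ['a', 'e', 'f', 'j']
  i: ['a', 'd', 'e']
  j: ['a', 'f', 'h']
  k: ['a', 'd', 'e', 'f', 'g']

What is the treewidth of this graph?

A width-3 tree decomposition is:
Bags: B1 = {a, d, e, k}  B2 = {a, e, f, k}  B3 = {a, e, f, h}  B4 = {a, d, e, i}  B5 = {a, c, e, f}  B6 = {a, f, h, j}  B7 = {a, e, g, k}  B8 = {b, c, e, f}
Tree: B1–B2, B2–B3, B1–B4, B3–B5, B3–B6, B1–B7, B5–B8
Each bag holds 4 vertices, so the decomposition has width 3, which upper-bounds the treewidth. For the lower bound, the 4 vertices {a, f, h, j} are pairwise adjacent, and any tree decomposition puts a clique entirely inside one bag — forcing width ≥ 3. The upper and lower bounds meet at 3, so that is the treewidth.

3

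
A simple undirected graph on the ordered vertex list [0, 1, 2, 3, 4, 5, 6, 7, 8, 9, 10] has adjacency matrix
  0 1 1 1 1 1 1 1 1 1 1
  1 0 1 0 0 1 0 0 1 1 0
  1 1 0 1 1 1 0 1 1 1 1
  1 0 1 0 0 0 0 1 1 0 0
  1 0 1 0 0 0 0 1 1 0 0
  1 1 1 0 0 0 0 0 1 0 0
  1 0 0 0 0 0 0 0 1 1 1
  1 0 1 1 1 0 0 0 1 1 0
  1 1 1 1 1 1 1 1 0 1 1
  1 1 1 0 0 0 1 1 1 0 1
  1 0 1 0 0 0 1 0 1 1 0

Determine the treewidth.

4

A width-4 tree decomposition is:
Bags: B1 = {0, 2, 8, 9, 10}  B2 = {0, 2, 7, 8, 9}  B3 = {0, 1, 2, 8, 9}  B4 = {0, 2, 4, 7, 8}  B5 = {0, 6, 8, 9, 10}  B6 = {0, 2, 3, 7, 8}  B7 = {0, 1, 2, 5, 8}
Tree: B1–B2, B1–B3, B2–B4, B1–B5, B2–B6, B3–B7
The largest bag has 5 vertices, giving width 4; this decomposition certifies tw(G) ≤ 4. For the lower bound, the 5 vertices {0, 1, 2, 8, 9} are pairwise adjacent, and any tree decomposition puts a clique entirely inside one bag — forcing width ≥ 4. Therefore the treewidth is 4.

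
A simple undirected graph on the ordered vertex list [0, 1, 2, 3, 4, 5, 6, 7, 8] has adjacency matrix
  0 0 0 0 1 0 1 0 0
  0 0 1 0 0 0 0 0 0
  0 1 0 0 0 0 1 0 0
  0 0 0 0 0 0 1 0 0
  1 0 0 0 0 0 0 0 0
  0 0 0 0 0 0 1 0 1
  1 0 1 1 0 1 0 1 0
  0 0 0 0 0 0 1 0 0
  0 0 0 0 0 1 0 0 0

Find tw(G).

A width-1 tree decomposition is:
Bags: B1 = {0, 6}  B2 = {2, 6}  B3 = {5, 6}  B4 = {0, 4}  B5 = {6, 7}  B6 = {3, 6}  B7 = {1, 2}  B8 = {5, 8}
Tree: B1–B2, B1–B3, B1–B4, B2–B5, B2–B6, B2–B7, B3–B8
The largest bag has 2 vertices, giving width 1; this decomposition certifies tw(G) ≤ 1. Since G has at least one edge (e.g. 6–0), it is not an edgeless graph, so tw(G) ≥ 1. The upper and lower bounds meet at 1, so that is the treewidth.

1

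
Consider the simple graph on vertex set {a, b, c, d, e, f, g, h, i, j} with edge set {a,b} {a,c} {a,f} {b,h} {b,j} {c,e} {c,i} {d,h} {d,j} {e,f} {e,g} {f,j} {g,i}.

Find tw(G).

2

A width-2 tree decomposition is:
Bags: B1 = {e, g, i}  B2 = {c, e, i}  B3 = {c, e, f}  B4 = {a, c, f}  B5 = {a, f, j}  B6 = {a, b, j}  B7 = {b, d, j}  B8 = {b, d, h}
Tree: B1–B2, B2–B3, B3–B4, B4–B5, B5–B6, B6–B7, B7–B8
The largest bag has 3 vertices, giving width 2; this decomposition certifies tw(G) ≤ 2. For the lower bound, G contains the cycle g–i–c–e–g, so G is not a forest; only forests have treewidth ≤ 1, hence tw(G) ≥ 2. Therefore the treewidth is 2.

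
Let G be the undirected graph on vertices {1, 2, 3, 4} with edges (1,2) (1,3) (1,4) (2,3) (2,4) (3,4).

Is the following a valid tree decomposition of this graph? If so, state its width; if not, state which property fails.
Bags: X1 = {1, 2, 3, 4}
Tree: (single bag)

Every vertex of G appears in some bag (union = {1, 2, 3, 4}); every edge is covered by a bag; and for each vertex v the set of bags containing v is connected in the bag tree. The decomposition is therefore valid. The largest bag has 4 vertices, so the width is 3.

Yes; width 3.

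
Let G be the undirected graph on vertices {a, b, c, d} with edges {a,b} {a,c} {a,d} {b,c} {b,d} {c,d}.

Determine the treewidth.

A width-3 tree decomposition is:
Bags: B1 = {a, b, c, d}
Tree: (single bag)
With just one bag of size 4, the width is 4 − 1 = 3, so tw(G) ≤ 3. On the other hand G contains the 4-clique {a, b, c, d}. A clique must lie in a single bag of any decomposition, so no decomposition can have width below 3. Combining the bounds, tw(G) = 3.

3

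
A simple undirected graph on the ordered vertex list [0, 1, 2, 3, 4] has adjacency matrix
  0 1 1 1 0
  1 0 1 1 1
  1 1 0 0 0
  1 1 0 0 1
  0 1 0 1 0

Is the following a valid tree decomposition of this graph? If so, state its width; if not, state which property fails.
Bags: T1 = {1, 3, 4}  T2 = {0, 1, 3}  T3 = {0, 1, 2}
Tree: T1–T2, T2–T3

Checking the three conditions: (i) the bags cover all of {0, 1, 2, 3, 4}; (ii) for each edge, some bag contains both endpoints; (iii) the bags containing any fixed vertex form a subtree. All hold, so the decomposition is valid with width 3 − 1 = 2.

Yes; width 2.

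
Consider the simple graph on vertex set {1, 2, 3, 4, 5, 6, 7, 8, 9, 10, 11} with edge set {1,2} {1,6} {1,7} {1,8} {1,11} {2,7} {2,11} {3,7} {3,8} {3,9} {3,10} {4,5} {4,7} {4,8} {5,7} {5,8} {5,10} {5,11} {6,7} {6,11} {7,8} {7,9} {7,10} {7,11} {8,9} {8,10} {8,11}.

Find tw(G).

A width-3 tree decomposition is:
Bags: B1 = {5, 7, 8, 10}  B2 = {3, 7, 8, 10}  B3 = {5, 7, 8, 11}  B4 = {1, 7, 8, 11}  B5 = {1, 2, 7, 11}  B6 = {4, 5, 7, 8}  B7 = {1, 6, 7, 11}  B8 = {3, 7, 8, 9}
Tree: B1–B2, B1–B3, B3–B4, B4–B5, B3–B6, B4–B7, B2–B8
The largest bag has 4 vertices, giving width 3; this decomposition certifies tw(G) ≤ 3. For the lower bound, the 4 vertices {1, 7, 8, 11} are pairwise adjacent, and any tree decomposition puts a clique entirely inside one bag — forcing width ≥ 3. The upper and lower bounds meet at 3, so that is the treewidth.

3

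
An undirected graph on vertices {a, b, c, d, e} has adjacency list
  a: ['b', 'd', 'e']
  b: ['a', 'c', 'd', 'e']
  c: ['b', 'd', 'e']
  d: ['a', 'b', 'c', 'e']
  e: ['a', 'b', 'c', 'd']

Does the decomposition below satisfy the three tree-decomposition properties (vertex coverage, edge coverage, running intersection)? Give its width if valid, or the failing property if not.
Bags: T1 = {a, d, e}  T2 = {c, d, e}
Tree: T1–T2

No — vertex b appears in no bag.

A tree decomposition must satisfy three properties: every vertex lies in some bag; for every edge, both endpoints lie together in some bag; and for every vertex, the bags containing it form a connected subtree. Here vertex b appears in no bag, so the decomposition is invalid.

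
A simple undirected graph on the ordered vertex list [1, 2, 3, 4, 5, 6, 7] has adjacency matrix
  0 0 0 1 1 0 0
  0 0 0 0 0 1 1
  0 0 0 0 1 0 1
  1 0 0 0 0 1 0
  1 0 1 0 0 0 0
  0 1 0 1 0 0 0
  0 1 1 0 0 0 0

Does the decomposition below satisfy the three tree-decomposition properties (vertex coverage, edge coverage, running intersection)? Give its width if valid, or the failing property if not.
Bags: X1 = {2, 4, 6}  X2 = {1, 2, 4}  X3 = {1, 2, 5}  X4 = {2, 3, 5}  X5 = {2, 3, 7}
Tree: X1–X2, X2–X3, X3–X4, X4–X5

Vertex coverage: the bags together contain {1, 2, 3, 4, 5, 6, 7}, the full vertex set. Edge coverage: each edge of G has both endpoints in at least one bag. Running intersection: for every vertex, the bags containing it form a connected subtree. All three properties hold, so this is a valid tree decomposition of width max|bag| − 1 = 2, and hence tw(G) ≤ 2.

Yes; width 2.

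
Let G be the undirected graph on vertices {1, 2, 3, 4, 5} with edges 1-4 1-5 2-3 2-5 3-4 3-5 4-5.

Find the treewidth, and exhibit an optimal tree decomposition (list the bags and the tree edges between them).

Treewidth 2.
One optimal decomposition is:
Bags: B1 = {1, 4, 5}  B2 = {3, 4, 5}  B3 = {2, 3, 5}
Tree: B1–B2, B2–B3

Each bag holds 3 vertices, so the decomposition has width 2, which upper-bounds the treewidth. Conversely, {1, 4, 5} is a clique of size 3, and the vertices of any clique must share a bag in every tree decomposition; so some bag has ≥ 3 vertices and tw(G) ≥ 2. Therefore the treewidth is 2.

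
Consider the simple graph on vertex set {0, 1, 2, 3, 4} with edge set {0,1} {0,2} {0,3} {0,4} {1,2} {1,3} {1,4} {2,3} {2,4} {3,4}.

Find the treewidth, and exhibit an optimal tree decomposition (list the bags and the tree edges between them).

With just one bag of size 5, the width is 5 − 1 = 4, so tw(G) ≤ 4. For the lower bound, the 5 vertices {0, 1, 2, 3, 4} are pairwise adjacent, and any tree decomposition puts a clique entirely inside one bag — forcing width ≥ 4. Combining the bounds, tw(G) = 4.

Treewidth 4.
One optimal decomposition is:
Bags: B1 = {0, 1, 2, 3, 4}
Tree: (single bag)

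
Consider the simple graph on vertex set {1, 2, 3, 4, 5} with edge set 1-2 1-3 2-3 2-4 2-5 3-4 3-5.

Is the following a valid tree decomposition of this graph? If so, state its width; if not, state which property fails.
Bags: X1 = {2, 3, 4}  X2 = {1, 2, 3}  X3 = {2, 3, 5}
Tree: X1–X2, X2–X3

Vertex coverage: the bags together contain {1, 2, 3, 4, 5}, the full vertex set. Edge coverage: each edge of G has both endpoints in at least one bag. Running intersection: for every vertex, the bags containing it form a connected subtree. All three properties hold, so this is a valid tree decomposition of width max|bag| − 1 = 2, and hence tw(G) ≤ 2.

Yes; width 2.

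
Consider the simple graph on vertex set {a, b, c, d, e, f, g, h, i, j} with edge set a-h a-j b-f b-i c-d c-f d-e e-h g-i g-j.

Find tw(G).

2

A width-2 tree decomposition is:
Bags: B1 = {a, g, j}  B2 = {a, g, i}  B3 = {a, b, i}  B4 = {a, b, f}  B5 = {a, c, f}  B6 = {a, c, d}  B7 = {a, d, e}  B8 = {a, e, h}
Tree: B1–B2, B2–B3, B3–B4, B4–B5, B5–B6, B6–B7, B7–B8
The largest bag has 3 vertices, giving width 2; this decomposition certifies tw(G) ≤ 2. Since a–j–g–i–b–f–c–d–e–h–a is a cycle in G, G is not acyclic. Forests are exactly the graphs of treewidth ≤ 1, so tw(G) ≥ 2. Hence tw(G) = 2 exactly.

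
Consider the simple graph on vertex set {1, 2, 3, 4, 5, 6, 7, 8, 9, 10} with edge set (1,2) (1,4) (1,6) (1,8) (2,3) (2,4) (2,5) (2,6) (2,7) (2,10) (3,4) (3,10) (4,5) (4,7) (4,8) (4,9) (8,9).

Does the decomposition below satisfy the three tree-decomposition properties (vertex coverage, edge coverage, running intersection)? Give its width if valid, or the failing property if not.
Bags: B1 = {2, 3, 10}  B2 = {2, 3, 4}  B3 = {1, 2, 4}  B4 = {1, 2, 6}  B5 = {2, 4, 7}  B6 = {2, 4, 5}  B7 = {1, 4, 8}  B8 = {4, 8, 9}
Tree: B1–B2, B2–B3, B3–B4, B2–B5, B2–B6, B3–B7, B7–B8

Yes; width 2.

Checking the three conditions: (i) the bags cover all of {1, 2, 3, 4, 5, 6, 7, 8, 9, 10}; (ii) for each edge, some bag contains both endpoints; (iii) the bags containing any fixed vertex form a subtree. All hold, so the decomposition is valid with width 3 − 1 = 2.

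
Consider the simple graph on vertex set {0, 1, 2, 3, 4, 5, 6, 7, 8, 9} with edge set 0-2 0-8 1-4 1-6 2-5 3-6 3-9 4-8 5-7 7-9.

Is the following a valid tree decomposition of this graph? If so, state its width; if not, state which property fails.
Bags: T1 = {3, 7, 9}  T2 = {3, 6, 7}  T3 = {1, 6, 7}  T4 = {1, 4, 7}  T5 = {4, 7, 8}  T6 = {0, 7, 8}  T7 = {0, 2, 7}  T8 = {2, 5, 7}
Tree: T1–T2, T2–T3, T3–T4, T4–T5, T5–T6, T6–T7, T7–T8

Yes; width 2.

Every vertex of G appears in some bag (union = {0, 1, 2, 3, 4, 5, 6, 7, 8, 9}); every edge is covered by a bag; and for each vertex v the set of bags containing v is connected in the bag tree. The decomposition is therefore valid. The largest bag has 3 vertices, so the width is 2.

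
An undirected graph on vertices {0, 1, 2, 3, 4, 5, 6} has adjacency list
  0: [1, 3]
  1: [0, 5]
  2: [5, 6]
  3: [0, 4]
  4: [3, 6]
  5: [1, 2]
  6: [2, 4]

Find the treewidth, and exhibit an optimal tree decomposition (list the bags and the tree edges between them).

Each bag holds 3 vertices, so the decomposition has width 2, which upper-bounds the treewidth. The edges 4–6–2–5–1–0–3–4 form a cycle, so G is not a tree and its treewidth is at least 2. The upper and lower bounds meet at 2, so that is the treewidth.

Treewidth 2.
One such decomposition:
Bags: B1 = {2, 4, 6}  B2 = {2, 4, 5}  B3 = {1, 4, 5}  B4 = {0, 1, 4}  B5 = {0, 3, 4}
Tree: B1–B2, B2–B3, B3–B4, B4–B5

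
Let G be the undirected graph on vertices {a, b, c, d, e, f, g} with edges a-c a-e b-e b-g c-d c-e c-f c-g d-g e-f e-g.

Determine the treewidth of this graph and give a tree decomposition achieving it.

Treewidth 2.
One optimal decomposition is:
Bags: B1 = {a, c, e}  B2 = {c, e, f}  B3 = {c, e, g}  B4 = {c, d, g}  B5 = {b, e, g}
Tree: B1–B2, B1–B3, B3–B4, B3–B5

Every bag has size at most 3, so the width is 3 − 1 = 2 and tw(G) ≤ 2. For the lower bound, the 3 vertices {c, d, g} are pairwise adjacent, and any tree decomposition puts a clique entirely inside one bag — forcing width ≥ 2. The upper and lower bounds meet at 2, so that is the treewidth.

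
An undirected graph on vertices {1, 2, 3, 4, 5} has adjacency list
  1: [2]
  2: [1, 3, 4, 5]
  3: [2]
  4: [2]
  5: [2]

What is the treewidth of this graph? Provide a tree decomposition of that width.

Treewidth 1.
One such decomposition:
Bags: B1 = {2, 4}  B2 = {2, 3}  B3 = {2, 5}  B4 = {1, 2}
Tree: B1–B2, B2–B3, B3–B4

Every bag has size at most 2, so the width is 2 − 1 = 1 and tw(G) ≤ 1. Any graph with an edge has treewidth ≥ 1, and G has the edge 4–2. Combining the bounds, tw(G) = 1.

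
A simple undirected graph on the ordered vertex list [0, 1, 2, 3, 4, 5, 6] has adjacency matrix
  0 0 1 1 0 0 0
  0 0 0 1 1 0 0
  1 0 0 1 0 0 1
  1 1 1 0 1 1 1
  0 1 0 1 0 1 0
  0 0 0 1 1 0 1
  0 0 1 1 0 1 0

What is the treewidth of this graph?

A width-2 tree decomposition is:
Bags: B1 = {3, 5, 6}  B2 = {2, 3, 6}  B3 = {3, 4, 5}  B4 = {1, 3, 4}  B5 = {0, 2, 3}
Tree: B1–B2, B1–B3, B3–B4, B2–B5
The largest bag has 3 vertices, giving width 2; this decomposition certifies tw(G) ≤ 2. Conversely, {1, 3, 4} is a clique of size 3, and the vertices of any clique must share a bag in every tree decomposition; so some bag has ≥ 3 vertices and tw(G) ≥ 2. Therefore the treewidth is 2.

2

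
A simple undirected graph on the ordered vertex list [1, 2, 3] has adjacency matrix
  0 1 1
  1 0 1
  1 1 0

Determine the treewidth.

2

A width-2 tree decomposition is:
Bags: B1 = {1, 2, 3}
Tree: (single bag)
A single bag containing all 3 vertices is trivially a valid decomposition of width 2. Conversely, {1, 2, 3} is a clique of size 3, and the vertices of any clique must share a bag in every tree decomposition; so some bag has ≥ 3 vertices and tw(G) ≥ 2. Hence tw(G) = 2 exactly.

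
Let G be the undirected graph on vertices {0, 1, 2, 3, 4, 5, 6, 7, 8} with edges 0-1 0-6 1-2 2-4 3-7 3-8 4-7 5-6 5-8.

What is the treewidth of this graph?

2

A width-2 tree decomposition is:
Bags: B1 = {0, 5, 6}  B2 = {0, 5, 8}  B3 = {0, 3, 8}  B4 = {0, 3, 7}  B5 = {0, 4, 7}  B6 = {0, 2, 4}  B7 = {0, 1, 2}
Tree: B1–B2, B2–B3, B3–B4, B4–B5, B5–B6, B6–B7
The largest bag has 3 vertices, giving width 2; this decomposition certifies tw(G) ≤ 2. The edges 0–6–5–8–3–7–4–2–1–0 form a cycle, so G is not a tree and its treewidth is at least 2. The upper and lower bounds meet at 2, so that is the treewidth.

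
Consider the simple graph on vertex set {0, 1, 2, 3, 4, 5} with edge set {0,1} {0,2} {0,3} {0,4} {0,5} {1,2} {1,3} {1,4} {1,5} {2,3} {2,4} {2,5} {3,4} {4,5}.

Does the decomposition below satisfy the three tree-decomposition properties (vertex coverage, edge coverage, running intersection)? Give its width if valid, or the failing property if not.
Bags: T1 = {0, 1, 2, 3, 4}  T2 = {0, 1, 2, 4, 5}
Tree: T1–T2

Vertex coverage: the bags together contain {0, 1, 2, 3, 4, 5}, the full vertex set. Edge coverage: each edge of G has both endpoints in at least one bag. Running intersection: for every vertex, the bags containing it form a connected subtree. All three properties hold, so this is a valid tree decomposition of width max|bag| − 1 = 4, and hence tw(G) ≤ 4.

Yes; width 4.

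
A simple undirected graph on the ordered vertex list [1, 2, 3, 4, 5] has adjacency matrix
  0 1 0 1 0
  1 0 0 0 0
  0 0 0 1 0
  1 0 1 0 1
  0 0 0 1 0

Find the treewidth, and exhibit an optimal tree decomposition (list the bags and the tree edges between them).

The largest bag has 2 vertices, giving width 1; this decomposition certifies tw(G) ≤ 1. G has an edge, so its treewidth is at least 1. Hence tw(G) = 1 exactly.

Treewidth 1.
One optimal decomposition is:
Bags: B1 = {1, 4}  B2 = {4, 5}  B3 = {3, 4}  B4 = {1, 2}
Tree: B1–B2, B2–B3, B1–B4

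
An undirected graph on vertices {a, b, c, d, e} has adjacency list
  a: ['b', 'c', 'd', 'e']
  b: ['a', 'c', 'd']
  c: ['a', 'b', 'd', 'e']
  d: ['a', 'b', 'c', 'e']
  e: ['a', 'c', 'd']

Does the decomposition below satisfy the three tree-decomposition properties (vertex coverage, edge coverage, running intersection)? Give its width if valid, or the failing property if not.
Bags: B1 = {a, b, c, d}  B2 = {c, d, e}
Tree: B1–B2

A tree decomposition must satisfy three properties: every vertex lies in some bag; for every edge, both endpoints lie together in some bag; and for every vertex, the bags containing it form a connected subtree. Here edge (a,e) lies in no bag, so the decomposition is invalid.

No — edge (a,e) lies in no bag.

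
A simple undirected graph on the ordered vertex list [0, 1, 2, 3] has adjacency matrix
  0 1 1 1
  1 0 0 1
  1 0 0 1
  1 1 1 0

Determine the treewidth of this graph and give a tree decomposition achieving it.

Treewidth 2.
One such decomposition:
Bags: B1 = {0, 2, 3}  B2 = {0, 1, 3}
Tree: B1–B2

Each bag holds 3 vertices, so the decomposition has width 2, which upper-bounds the treewidth. Conversely, {0, 1, 3} is a clique of size 3, and the vertices of any clique must share a bag in every tree decomposition; so some bag has ≥ 3 vertices and tw(G) ≥ 2. The upper and lower bounds meet at 2, so that is the treewidth.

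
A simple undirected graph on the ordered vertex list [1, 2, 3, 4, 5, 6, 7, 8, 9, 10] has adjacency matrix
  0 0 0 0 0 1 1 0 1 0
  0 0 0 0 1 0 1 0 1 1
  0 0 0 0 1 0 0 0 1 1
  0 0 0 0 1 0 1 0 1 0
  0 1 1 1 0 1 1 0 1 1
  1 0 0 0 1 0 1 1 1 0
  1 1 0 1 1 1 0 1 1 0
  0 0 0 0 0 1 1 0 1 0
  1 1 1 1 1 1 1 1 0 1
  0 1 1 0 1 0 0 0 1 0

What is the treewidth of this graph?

3

A width-3 tree decomposition is:
Bags: B1 = {2, 5, 9, 10}  B2 = {2, 5, 7, 9}  B3 = {5, 6, 7, 9}  B4 = {6, 7, 8, 9}  B5 = {4, 5, 7, 9}  B6 = {3, 5, 9, 10}  B7 = {1, 6, 7, 9}
Tree: B1–B2, B2–B3, B3–B4, B2–B5, B1–B6, B4–B7
The largest bag has 4 vertices, giving width 3; this decomposition certifies tw(G) ≤ 3. On the other hand G contains the 4-clique {6, 7, 8, 9}. A clique must lie in a single bag of any decomposition, so no decomposition can have width below 3. The upper and lower bounds meet at 3, so that is the treewidth.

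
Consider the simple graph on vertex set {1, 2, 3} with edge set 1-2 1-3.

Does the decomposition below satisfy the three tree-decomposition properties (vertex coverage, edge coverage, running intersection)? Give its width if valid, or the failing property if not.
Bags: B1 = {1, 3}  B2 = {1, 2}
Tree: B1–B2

Yes; width 1.

Vertex coverage: the bags together contain {1, 2, 3}, the full vertex set. Edge coverage: each edge of G has both endpoints in at least one bag. Running intersection: for every vertex, the bags containing it form a connected subtree. All three properties hold, so this is a valid tree decomposition of width max|bag| − 1 = 1, and hence tw(G) ≤ 1.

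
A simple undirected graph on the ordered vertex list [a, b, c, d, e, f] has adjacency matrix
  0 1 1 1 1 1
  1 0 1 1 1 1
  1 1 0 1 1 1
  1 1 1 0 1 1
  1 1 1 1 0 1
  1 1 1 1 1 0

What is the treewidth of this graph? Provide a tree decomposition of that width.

A single bag containing all 6 vertices is trivially a valid decomposition of width 5. Conversely, {a, b, c, d, e, f} is a clique of size 6, and the vertices of any clique must share a bag in every tree decomposition; so some bag has ≥ 6 vertices and tw(G) ≥ 5. Combining the bounds, tw(G) = 5.

Treewidth 5.
One optimal decomposition is:
Bags: B1 = {a, b, c, d, e, f}
Tree: (single bag)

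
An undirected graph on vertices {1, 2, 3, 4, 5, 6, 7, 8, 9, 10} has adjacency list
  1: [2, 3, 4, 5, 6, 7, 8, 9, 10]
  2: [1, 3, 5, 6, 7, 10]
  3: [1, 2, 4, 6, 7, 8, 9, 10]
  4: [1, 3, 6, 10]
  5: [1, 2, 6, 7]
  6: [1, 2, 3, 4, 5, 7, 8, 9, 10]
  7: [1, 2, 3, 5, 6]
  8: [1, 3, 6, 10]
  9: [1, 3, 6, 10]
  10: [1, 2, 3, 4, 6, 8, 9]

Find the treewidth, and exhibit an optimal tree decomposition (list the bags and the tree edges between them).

Treewidth 4.
One such decomposition:
Bags: B1 = {1, 3, 6, 9, 10}  B2 = {1, 2, 3, 6, 10}  B3 = {1, 3, 6, 8, 10}  B4 = {1, 2, 3, 6, 7}  B5 = {1, 3, 4, 6, 10}  B6 = {1, 2, 5, 6, 7}
Tree: B1–B2, B1–B3, B2–B4, B3–B5, B4–B6

Every bag has size at most 5, so the width is 5 − 1 = 4 and tw(G) ≤ 4. On the other hand G contains the 5-clique {1, 3, 6, 8, 10}. A clique must lie in a single bag of any decomposition, so no decomposition can have width below 4. Hence tw(G) = 4 exactly.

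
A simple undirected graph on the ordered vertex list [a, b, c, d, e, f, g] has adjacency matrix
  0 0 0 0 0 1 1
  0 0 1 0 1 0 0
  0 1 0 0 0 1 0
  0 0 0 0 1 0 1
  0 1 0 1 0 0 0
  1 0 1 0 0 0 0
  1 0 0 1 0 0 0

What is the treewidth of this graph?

A width-2 tree decomposition is:
Bags: B1 = {a, c, f}  B2 = {a, b, c}  B3 = {a, b, e}  B4 = {a, d, e}  B5 = {a, d, g}
Tree: B1–B2, B2–B3, B3–B4, B4–B5
The largest bag has 3 vertices, giving width 2; this decomposition certifies tw(G) ≤ 2. The edges a–f–c–b–e–d–g–a form a cycle, so G is not a tree and its treewidth is at least 2. Hence tw(G) = 2 exactly.

2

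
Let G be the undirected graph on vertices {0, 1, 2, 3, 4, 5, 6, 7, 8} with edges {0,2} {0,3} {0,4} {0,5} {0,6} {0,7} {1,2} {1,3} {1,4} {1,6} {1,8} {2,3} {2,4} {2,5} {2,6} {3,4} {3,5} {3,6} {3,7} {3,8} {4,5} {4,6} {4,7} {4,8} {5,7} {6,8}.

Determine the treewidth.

4

A width-4 tree decomposition is:
Bags: B1 = {0, 2, 3, 4, 5}  B2 = {0, 2, 3, 4, 6}  B3 = {1, 2, 3, 4, 6}  B4 = {0, 3, 4, 5, 7}  B5 = {1, 3, 4, 6, 8}
Tree: B1–B2, B2–B3, B1–B4, B3–B5
Every bag has size at most 5, so the width is 5 − 1 = 4 and tw(G) ≤ 4. For the lower bound, the 5 vertices {0, 2, 3, 4, 5} are pairwise adjacent, and any tree decomposition puts a clique entirely inside one bag — forcing width ≥ 4. Therefore the treewidth is 4.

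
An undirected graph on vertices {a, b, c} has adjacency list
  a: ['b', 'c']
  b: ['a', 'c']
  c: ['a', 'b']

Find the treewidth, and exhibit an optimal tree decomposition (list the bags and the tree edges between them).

With just one bag of size 3, the width is 3 − 1 = 2, so tw(G) ≤ 2. Conversely, {a, b, c} is a clique of size 3, and the vertices of any clique must share a bag in every tree decomposition; so some bag has ≥ 3 vertices and tw(G) ≥ 2. Combining the bounds, tw(G) = 2.

Treewidth 2.
Bags: B1 = {a, b, c}
Tree: (single bag)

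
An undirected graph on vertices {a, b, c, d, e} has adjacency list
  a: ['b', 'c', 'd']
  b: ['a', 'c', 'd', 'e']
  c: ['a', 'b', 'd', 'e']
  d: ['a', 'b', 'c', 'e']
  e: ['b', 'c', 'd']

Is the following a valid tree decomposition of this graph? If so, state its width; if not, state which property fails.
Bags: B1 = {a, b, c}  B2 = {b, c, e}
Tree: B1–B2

No — vertex d appears in no bag.

A tree decomposition must satisfy three properties: every vertex lies in some bag; for every edge, both endpoints lie together in some bag; and for every vertex, the bags containing it form a connected subtree. Here vertex d appears in no bag, so the decomposition is invalid.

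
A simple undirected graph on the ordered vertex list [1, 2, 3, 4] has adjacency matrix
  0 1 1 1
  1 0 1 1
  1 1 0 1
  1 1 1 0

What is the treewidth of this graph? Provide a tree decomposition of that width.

Treewidth 3.
One such decomposition:
Bags: B1 = {1, 2, 3, 4}
Tree: (single bag)

A single bag containing all 4 vertices is trivially a valid decomposition of width 3. Conversely, {1, 2, 3, 4} is a clique of size 4, and the vertices of any clique must share a bag in every tree decomposition; so some bag has ≥ 4 vertices and tw(G) ≥ 3. The upper and lower bounds meet at 3, so that is the treewidth.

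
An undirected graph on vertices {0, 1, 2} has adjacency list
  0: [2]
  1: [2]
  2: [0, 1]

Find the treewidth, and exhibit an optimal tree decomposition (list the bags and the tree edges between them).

Treewidth 1.
One optimal decomposition is:
Bags: B1 = {1, 2}  B2 = {0, 2}
Tree: B1–B2

Each bag holds 2 vertices, so the decomposition has width 1, which upper-bounds the treewidth. Any graph with an edge has treewidth ≥ 1, and G has the edge 1–2. Hence tw(G) = 1 exactly.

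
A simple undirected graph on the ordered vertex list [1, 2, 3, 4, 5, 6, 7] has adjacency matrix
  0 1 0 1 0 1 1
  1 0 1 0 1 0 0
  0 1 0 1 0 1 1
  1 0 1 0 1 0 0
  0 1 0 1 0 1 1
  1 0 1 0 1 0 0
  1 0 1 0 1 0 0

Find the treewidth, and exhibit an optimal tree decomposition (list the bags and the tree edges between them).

Each bag holds 4 vertices, so the decomposition has width 3, which upper-bounds the treewidth. For the lower bound: the 4 vertex sets {3,7}, {5,6}, {1}, {2} are disjoint, each induces a connected subgraph, and every pair is joined by at least one edge of G. Contracting each set to a single vertex therefore yields K_{4} as a minor, and since treewidth is minor-monotone, tw(G) ≥ tw(K_{4}) = 3. The upper and lower bounds meet at 3, so that is the treewidth.

Treewidth 3.
Bags: B1 = {1, 3, 5, 7}  B2 = {1, 3, 5, 6}  B3 = {1, 2, 3, 5}  B4 = {1, 3, 4, 5}
Tree: B1–B2, B2–B3, B3–B4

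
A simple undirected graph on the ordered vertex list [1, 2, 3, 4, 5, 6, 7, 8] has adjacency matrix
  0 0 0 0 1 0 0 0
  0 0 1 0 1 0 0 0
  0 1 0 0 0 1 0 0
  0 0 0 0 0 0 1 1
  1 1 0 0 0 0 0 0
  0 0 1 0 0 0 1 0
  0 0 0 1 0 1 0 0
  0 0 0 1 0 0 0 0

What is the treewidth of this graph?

1

A width-1 tree decomposition is:
Bags: B1 = {4, 8}  B2 = {4, 7}  B3 = {6, 7}  B4 = {3, 6}  B5 = {2, 3}  B6 = {2, 5}  B7 = {1, 5}
Tree: B1–B2, B2–B3, B3–B4, B4–B5, B5–B6, B6–B7
Each bag holds 2 vertices, so the decomposition has width 1, which upper-bounds the treewidth. G has an edge, so its treewidth is at least 1. Hence tw(G) = 1 exactly.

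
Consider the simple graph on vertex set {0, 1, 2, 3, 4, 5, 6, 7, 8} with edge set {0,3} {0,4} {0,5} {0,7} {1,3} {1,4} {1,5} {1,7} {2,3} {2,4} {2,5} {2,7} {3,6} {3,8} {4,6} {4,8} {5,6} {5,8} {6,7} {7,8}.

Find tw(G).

4

A width-4 tree decomposition is:
Bags: B1 = {2, 3, 4, 5, 7}  B2 = {3, 4, 5, 6, 7}  B3 = {0, 3, 4, 5, 7}  B4 = {3, 4, 5, 7, 8}  B5 = {1, 3, 4, 5, 7}
Tree: B1–B2, B2–B3, B3–B4, B4–B5
Every bag has size at most 5, so the width is 5 − 1 = 4 and tw(G) ≤ 4. For the lower bound: the 5 vertex sets {2,3}, {4,6}, {0,7}, {5}, {8} are disjoint, each induces a connected subgraph, and every pair is joined by at least one edge of G. Contracting each set to a single vertex therefore yields K_{5} as a minor, and since treewidth is minor-monotone, tw(G) ≥ tw(K_{5}) = 4. The upper and lower bounds meet at 4, so that is the treewidth.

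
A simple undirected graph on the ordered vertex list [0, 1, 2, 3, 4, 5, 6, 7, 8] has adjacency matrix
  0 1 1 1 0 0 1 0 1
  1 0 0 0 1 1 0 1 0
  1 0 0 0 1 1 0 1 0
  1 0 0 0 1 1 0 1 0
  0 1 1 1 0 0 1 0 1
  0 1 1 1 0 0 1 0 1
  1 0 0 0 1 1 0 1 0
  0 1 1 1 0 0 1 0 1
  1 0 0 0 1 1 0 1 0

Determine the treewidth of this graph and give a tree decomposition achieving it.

Treewidth 4.
One optimal decomposition is:
Bags: B1 = {0, 1, 4, 5, 7}  B2 = {0, 2, 4, 5, 7}  B3 = {0, 4, 5, 6, 7}  B4 = {0, 4, 5, 7, 8}  B5 = {0, 3, 4, 5, 7}
Tree: B1–B2, B2–B3, B3–B4, B4–B5

The largest bag has 5 vertices, giving width 4; this decomposition certifies tw(G) ≤ 4. For the lower bound: the 5 vertex sets {1,7}, {2,4}, {0,6}, {5}, {8} are disjoint, each induces a connected subgraph, and every pair is joined by at least one edge of G. Contracting each set to a single vertex therefore yields K_{5} as a minor, and since treewidth is minor-monotone, tw(G) ≥ tw(K_{5}) = 4. The upper and lower bounds meet at 4, so that is the treewidth.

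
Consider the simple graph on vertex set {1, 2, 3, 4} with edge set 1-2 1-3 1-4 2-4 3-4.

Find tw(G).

2

A width-2 tree decomposition is:
Bags: B1 = {1, 3, 4}  B2 = {1, 2, 4}
Tree: B1–B2
Each bag holds 3 vertices, so the decomposition has width 2, which upper-bounds the treewidth. On the other hand G contains the 3-clique {1, 2, 4}. A clique must lie in a single bag of any decomposition, so no decomposition can have width below 2. Combining the bounds, tw(G) = 2.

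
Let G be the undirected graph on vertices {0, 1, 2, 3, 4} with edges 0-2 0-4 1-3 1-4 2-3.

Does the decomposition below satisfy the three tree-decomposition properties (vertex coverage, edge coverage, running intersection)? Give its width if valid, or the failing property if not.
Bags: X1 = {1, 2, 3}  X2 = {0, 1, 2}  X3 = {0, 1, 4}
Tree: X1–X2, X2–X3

Vertex coverage: the bags together contain {0, 1, 2, 3, 4}, the full vertex set. Edge coverage: each edge of G has both endpoints in at least one bag. Running intersection: for every vertex, the bags containing it form a connected subtree. All three properties hold, so this is a valid tree decomposition of width max|bag| − 1 = 2, and hence tw(G) ≤ 2.

Yes; width 2.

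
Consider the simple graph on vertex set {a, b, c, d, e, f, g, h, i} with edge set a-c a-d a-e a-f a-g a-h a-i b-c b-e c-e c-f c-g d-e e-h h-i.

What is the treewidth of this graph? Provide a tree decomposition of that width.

Every bag has size at most 3, so the width is 3 − 1 = 2 and tw(G) ≤ 2. For the lower bound, the 3 vertices {a, d, e} are pairwise adjacent, and any tree decomposition puts a clique entirely inside one bag — forcing width ≥ 2. Combining the bounds, tw(G) = 2.

Treewidth 2.
Bags: B1 = {a, c, f}  B2 = {a, c, e}  B3 = {b, c, e}  B4 = {a, c, g}  B5 = {a, e, h}  B6 = {a, d, e}  B7 = {a, h, i}
Tree: B1–B2, B2–B3, B1–B4, B2–B5, B2–B6, B5–B7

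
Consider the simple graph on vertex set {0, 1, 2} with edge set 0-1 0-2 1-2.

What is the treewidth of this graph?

2

A width-2 tree decomposition is:
Bags: B1 = {0, 1, 2}
Tree: (single bag)
With just one bag of size 3, the width is 3 − 1 = 2, so tw(G) ≤ 2. For the lower bound, the 3 vertices {0, 1, 2} are pairwise adjacent, and any tree decomposition puts a clique entirely inside one bag — forcing width ≥ 2. Combining the bounds, tw(G) = 2.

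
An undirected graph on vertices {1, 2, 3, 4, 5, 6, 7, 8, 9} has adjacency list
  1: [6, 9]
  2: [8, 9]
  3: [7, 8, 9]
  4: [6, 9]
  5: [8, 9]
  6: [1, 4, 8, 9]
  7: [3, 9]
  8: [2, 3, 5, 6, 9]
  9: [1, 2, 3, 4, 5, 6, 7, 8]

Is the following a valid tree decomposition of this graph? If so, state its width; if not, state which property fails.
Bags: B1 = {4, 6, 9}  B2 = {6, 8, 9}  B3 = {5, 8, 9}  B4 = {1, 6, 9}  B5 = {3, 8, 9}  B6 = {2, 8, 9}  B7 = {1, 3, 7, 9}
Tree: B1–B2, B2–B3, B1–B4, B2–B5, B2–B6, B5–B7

A tree decomposition must satisfy three properties: every vertex lies in some bag; for every edge, both endpoints lie together in some bag; and for every vertex, the bags containing it form a connected subtree. Here bags containing vertex 1 are not connected in the tree, so the decomposition is invalid.

No — bags containing vertex 1 are not connected in the tree.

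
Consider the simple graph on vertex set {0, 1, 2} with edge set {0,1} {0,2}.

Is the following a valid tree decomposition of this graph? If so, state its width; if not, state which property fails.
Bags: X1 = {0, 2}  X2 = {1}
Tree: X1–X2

No — edge (0,1) lies in no bag.

A tree decomposition must satisfy three properties: every vertex lies in some bag; for every edge, both endpoints lie together in some bag; and for every vertex, the bags containing it form a connected subtree. Here edge (0,1) lies in no bag, so the decomposition is invalid.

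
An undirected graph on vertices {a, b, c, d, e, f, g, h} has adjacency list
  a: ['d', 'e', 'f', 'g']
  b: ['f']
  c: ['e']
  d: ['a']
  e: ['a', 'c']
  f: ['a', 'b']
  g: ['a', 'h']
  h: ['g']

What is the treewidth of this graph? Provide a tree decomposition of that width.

Every bag has size at most 2, so the width is 2 − 1 = 1 and tw(G) ≤ 1. G has an edge, so its treewidth is at least 1. Combining the bounds, tw(G) = 1.

Treewidth 1.
One such decomposition:
Bags: B1 = {g, h}  B2 = {a, g}  B3 = {a, f}  B4 = {a, e}  B5 = {b, f}  B6 = {c, e}  B7 = {a, d}
Tree: B1–B2, B2–B3, B3–B4, B3–B5, B4–B6, B4–B7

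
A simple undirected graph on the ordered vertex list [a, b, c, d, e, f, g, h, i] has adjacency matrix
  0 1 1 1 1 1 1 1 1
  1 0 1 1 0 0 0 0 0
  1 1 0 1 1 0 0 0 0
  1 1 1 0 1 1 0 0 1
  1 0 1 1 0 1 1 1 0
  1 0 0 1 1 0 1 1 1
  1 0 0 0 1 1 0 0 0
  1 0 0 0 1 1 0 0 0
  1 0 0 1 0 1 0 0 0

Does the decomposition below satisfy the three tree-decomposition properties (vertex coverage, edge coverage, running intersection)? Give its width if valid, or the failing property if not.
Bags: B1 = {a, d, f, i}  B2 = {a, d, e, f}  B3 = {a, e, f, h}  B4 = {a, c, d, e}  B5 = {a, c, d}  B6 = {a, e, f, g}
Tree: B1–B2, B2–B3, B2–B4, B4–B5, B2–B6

A tree decomposition must satisfy three properties: every vertex lies in some bag; for every edge, both endpoints lie together in some bag; and for every vertex, the bags containing it form a connected subtree. Here vertex b appears in no bag, so the decomposition is invalid.

No — vertex b appears in no bag.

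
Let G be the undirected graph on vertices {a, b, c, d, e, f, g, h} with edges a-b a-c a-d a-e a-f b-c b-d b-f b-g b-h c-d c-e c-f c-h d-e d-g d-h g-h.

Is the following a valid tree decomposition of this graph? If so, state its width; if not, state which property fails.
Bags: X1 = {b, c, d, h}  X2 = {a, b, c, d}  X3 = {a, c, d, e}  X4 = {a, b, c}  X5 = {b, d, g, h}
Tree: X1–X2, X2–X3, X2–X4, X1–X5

A tree decomposition must satisfy three properties: every vertex lies in some bag; for every edge, both endpoints lie together in some bag; and for every vertex, the bags containing it form a connected subtree. Here vertex f appears in no bag, so the decomposition is invalid.

No — vertex f appears in no bag.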